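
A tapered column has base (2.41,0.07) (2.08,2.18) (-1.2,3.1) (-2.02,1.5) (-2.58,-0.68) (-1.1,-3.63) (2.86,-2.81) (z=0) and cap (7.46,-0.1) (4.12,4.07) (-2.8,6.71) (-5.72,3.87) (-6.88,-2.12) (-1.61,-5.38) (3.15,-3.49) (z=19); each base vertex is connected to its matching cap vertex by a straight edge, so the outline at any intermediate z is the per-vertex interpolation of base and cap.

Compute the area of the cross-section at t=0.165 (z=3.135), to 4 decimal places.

Cross-section at t=0.165: each vertex is (1-t)·p0[i] + t·p1[i].
  v1: (1-0.165)·(2.41,0.07) + 0.165·(7.46,-0.1) = (3.2433,0.0420)
  v2: (1-0.165)·(2.08,2.18) + 0.165·(4.12,4.07) = (2.4166,2.4919)
  v3: (1-0.165)·(-1.2,3.1) + 0.165·(-2.8,6.71) = (-1.4640,3.6956)
  v4: (1-0.165)·(-2.02,1.5) + 0.165·(-5.72,3.87) = (-2.6305,1.8910)
  v5: (1-0.165)·(-2.58,-0.68) + 0.165·(-6.88,-2.12) = (-3.2895,-0.9176)
  v6: (1-0.165)·(-1.1,-3.63) + 0.165·(-1.61,-5.38) = (-1.1842,-3.9187)
  v7: (1-0.165)·(2.86,-2.81) + 0.165·(3.15,-3.49) = (2.9078,-2.9222)
Shoelace sum Σ(x_i·y_{i+1} − x_{i+1}·y_i):
  i=1: 3.2433·2.4919 − 2.4166·0.0420 = +7.9803 (running +7.9803)
  i=2: 2.4166·3.6956 − -1.4640·2.4919 = +12.5790 (running +20.5593)
  i=3: -1.4640·1.8910 − -2.6305·3.6956 = +6.9529 (running +27.5122)
  i=4: -2.6305·-0.9176 − -3.2895·1.8910 = +8.6344 (running +36.1466)
  i=5: -3.2895·-3.9187 − -1.1842·-0.9176 = +11.8042 (running +47.9507)
  i=6: -1.1842·-2.9222 − 2.9078·-3.9187 = +14.8555 (running +62.8062)
  i=7: 2.9078·0.0420 − 3.2433·-2.9222 = +9.5994 (running +72.4056)
Area = |Σ|/2 = |72.4056|/2 = 36.2028

Area at t=0.165: 36.2028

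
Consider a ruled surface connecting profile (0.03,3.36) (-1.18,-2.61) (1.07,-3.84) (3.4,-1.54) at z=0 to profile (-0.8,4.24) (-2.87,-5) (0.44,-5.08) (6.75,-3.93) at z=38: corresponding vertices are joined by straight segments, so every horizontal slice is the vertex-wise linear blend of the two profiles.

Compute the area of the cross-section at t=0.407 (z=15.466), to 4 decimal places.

Area at t=0.407: 27.3334

Cross-section at t=0.407: each vertex is (1-t)·p0[i] + t·p1[i].
  v1: (1-0.407)·(0.03,3.36) + 0.407·(-0.8,4.24) = (-0.3078,3.7182)
  v2: (1-0.407)·(-1.18,-2.61) + 0.407·(-2.87,-5) = (-1.8678,-3.5827)
  v3: (1-0.407)·(1.07,-3.84) + 0.407·(0.44,-5.08) = (0.8136,-4.3447)
  v4: (1-0.407)·(3.4,-1.54) + 0.407·(6.75,-3.93) = (4.7634,-2.5127)
Shoelace sum Σ(x_i·y_{i+1} − x_{i+1}·y_i):
  i=1: -0.3078·-3.5827 − -1.8678·3.7182 = +8.0477 (running +8.0477)
  i=2: -1.8678·-4.3447 − 0.8136·-3.5827 = +11.0300 (running +19.0777)
  i=3: 0.8136·-2.5127 − 4.7634·-4.3447 = +18.6513 (running +37.7290)
  i=4: 4.7634·3.7182 − -0.3078·-2.5127 = +16.9378 (running +54.6668)
Area = |Σ|/2 = |54.6668|/2 = 27.3334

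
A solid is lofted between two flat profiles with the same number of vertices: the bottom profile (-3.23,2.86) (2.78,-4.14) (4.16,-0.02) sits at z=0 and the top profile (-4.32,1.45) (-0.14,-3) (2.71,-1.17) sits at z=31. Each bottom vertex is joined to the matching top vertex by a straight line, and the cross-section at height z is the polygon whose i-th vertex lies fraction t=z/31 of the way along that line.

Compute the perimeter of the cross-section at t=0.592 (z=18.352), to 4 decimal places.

Perimeter at t=0.592: 18.6183

Cross-section at t=0.592: each vertex is (1-t)·p0[i] + t·p1[i].
  v1: (1-0.592)·(-3.23,2.86) + 0.592·(-4.32,1.45) = (-3.8753,2.0253)
  v2: (1-0.592)·(2.78,-4.14) + 0.592·(-0.14,-3) = (1.0514,-3.4651)
  v3: (1-0.592)·(4.16,-0.02) + 0.592·(2.71,-1.17) = (3.3016,-0.7008)
Perimeter = Σ |v_{i+1} − v_i|:
  edge 1→2: √(4.9266² + -5.4904²) = 7.3767 (running 7.3767)
  edge 2→3: √(2.2502² + 2.7643²) = 3.5644 (running 10.9412)
  edge 3→1: √(-7.1769² + 2.7261²) = 7.6772 (running 18.6183)
Perimeter = 18.6183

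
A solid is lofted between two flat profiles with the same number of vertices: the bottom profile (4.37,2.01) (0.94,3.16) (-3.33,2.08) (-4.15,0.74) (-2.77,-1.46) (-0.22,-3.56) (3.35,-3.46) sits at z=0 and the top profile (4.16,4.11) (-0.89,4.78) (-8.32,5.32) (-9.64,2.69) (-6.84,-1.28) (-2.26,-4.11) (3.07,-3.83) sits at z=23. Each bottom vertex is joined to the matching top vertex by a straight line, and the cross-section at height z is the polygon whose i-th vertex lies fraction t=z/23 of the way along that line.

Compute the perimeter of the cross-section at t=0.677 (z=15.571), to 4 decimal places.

Cross-section at t=0.677: each vertex is (1-t)·p0[i] + t·p1[i].
  v1: (1-0.677)·(4.37,2.01) + 0.677·(4.16,4.11) = (4.2278,3.4317)
  v2: (1-0.677)·(0.94,3.16) + 0.677·(-0.89,4.78) = (-0.2989,4.2567)
  v3: (1-0.677)·(-3.33,2.08) + 0.677·(-8.32,5.32) = (-6.7082,4.2735)
  v4: (1-0.677)·(-4.15,0.74) + 0.677·(-9.64,2.69) = (-7.8667,2.0602)
  v5: (1-0.677)·(-2.77,-1.46) + 0.677·(-6.84,-1.28) = (-5.5254,-1.3381)
  v6: (1-0.677)·(-0.22,-3.56) + 0.677·(-2.26,-4.11) = (-1.6011,-3.9324)
  v7: (1-0.677)·(3.35,-3.46) + 0.677·(3.07,-3.83) = (3.1604,-3.7105)
Perimeter = Σ |v_{i+1} − v_i|:
  edge 1→2: √(-4.5267² + 0.8250²) = 4.6013 (running 4.6013)
  edge 2→3: √(-6.4093² + 0.0167²) = 6.4093 (running 11.0107)
  edge 3→4: √(-1.1585² + -2.2133²) = 2.4982 (running 13.5088)
  edge 4→5: √(2.3413² + -3.3983²) = 4.1268 (running 17.6356)
  edge 5→6: √(3.9243² + -2.5942²) = 4.7043 (running 22.3399)
  edge 6→7: √(4.7615² + 0.2219²) = 4.7667 (running 27.1066)
  edge 7→1: √(1.0674² + 7.1422²) = 7.2215 (running 34.3281)
Perimeter = 34.3281

Perimeter at t=0.677: 34.3281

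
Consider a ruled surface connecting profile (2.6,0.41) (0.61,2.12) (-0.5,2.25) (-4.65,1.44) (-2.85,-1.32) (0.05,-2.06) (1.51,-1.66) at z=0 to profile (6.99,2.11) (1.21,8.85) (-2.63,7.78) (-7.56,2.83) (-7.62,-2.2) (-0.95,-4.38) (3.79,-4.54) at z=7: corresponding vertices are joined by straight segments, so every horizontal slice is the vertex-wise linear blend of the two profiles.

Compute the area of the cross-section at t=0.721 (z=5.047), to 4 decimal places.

Cross-section at t=0.721: each vertex is (1-t)·p0[i] + t·p1[i].
  v1: (1-0.721)·(2.6,0.41) + 0.721·(6.99,2.11) = (5.7652,1.6357)
  v2: (1-0.721)·(0.61,2.12) + 0.721·(1.21,8.85) = (1.0426,6.9723)
  v3: (1-0.721)·(-0.5,2.25) + 0.721·(-2.63,7.78) = (-2.0357,6.2371)
  v4: (1-0.721)·(-4.65,1.44) + 0.721·(-7.56,2.83) = (-6.7481,2.4422)
  v5: (1-0.721)·(-2.85,-1.32) + 0.721·(-7.62,-2.2) = (-6.2892,-1.9545)
  v6: (1-0.721)·(0.05,-2.06) + 0.721·(-0.95,-4.38) = (-0.6710,-3.7327)
  v7: (1-0.721)·(1.51,-1.66) + 0.721·(3.79,-4.54) = (3.1539,-3.7365)
Shoelace sum Σ(x_i·y_{i+1} − x_{i+1}·y_i):
  i=1: 5.7652·6.9723 − 1.0426·1.6357 = +38.4914 (running +38.4914)
  i=2: 1.0426·6.2371 − -2.0357·6.9723 = +20.6966 (running +59.1880)
  i=3: -2.0357·2.4422 − -6.7481·6.2371 = +37.1172 (running +96.3052)
  i=4: -6.7481·-1.9545 − -6.2892·2.4422 = +28.5484 (running +124.8536)
  i=5: -6.2892·-3.7327 − -0.6710·-1.9545 = +22.1643 (running +147.0179)
  i=6: -0.6710·-3.7365 − 3.1539·-3.7327 = +14.2797 (running +161.2976)
  i=7: 3.1539·1.6357 − 5.7652·-3.7365 = +26.7003 (running +187.9979)
Area = |Σ|/2 = |187.9979|/2 = 93.9990

Area at t=0.721: 93.9990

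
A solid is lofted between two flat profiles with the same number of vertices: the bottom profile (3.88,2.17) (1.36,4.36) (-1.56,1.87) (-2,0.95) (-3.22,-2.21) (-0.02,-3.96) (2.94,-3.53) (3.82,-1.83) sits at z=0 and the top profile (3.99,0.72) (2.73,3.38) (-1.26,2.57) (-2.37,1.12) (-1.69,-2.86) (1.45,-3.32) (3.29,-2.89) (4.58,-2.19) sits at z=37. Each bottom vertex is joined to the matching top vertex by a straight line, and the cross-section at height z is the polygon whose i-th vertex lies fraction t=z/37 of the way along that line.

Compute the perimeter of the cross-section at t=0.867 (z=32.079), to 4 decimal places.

Perimeter at t=0.867: 22.3905

Cross-section at t=0.867: each vertex is (1-t)·p0[i] + t·p1[i].
  v1: (1-0.867)·(3.88,2.17) + 0.867·(3.99,0.72) = (3.9754,0.9129)
  v2: (1-0.867)·(1.36,4.36) + 0.867·(2.73,3.38) = (2.5478,3.5103)
  v3: (1-0.867)·(-1.56,1.87) + 0.867·(-1.26,2.57) = (-1.2999,2.4769)
  v4: (1-0.867)·(-2,0.95) + 0.867·(-2.37,1.12) = (-2.3208,1.0974)
  v5: (1-0.867)·(-3.22,-2.21) + 0.867·(-1.69,-2.86) = (-1.8935,-2.7735)
  v6: (1-0.867)·(-0.02,-3.96) + 0.867·(1.45,-3.32) = (1.2545,-3.4051)
  v7: (1-0.867)·(2.94,-3.53) + 0.867·(3.29,-2.89) = (3.2435,-2.9751)
  v8: (1-0.867)·(3.82,-1.83) + 0.867·(4.58,-2.19) = (4.4789,-2.1421)
Perimeter = Σ |v_{i+1} − v_i|:
  edge 1→2: √(-1.4276² + 2.5975²) = 2.9639 (running 2.9639)
  edge 2→3: √(-3.8477² + -1.0334²) = 3.9841 (running 6.9480)
  edge 3→4: √(-1.0209² + -1.3795²) = 1.7162 (running 8.6642)
  edge 4→5: √(0.4273² + -3.8709²) = 3.8945 (running 12.5586)
  edge 5→6: √(3.1480² + -0.6316²) = 3.2107 (running 15.7693)
  edge 6→7: √(1.9890² + 0.4300²) = 2.0349 (running 17.8042)
  edge 7→8: √(1.2355² + 0.8330²) = 1.4901 (running 19.2943)
  edge 8→1: √(-0.5036² + 3.0550²) = 3.0962 (running 22.3905)
Perimeter = 22.3905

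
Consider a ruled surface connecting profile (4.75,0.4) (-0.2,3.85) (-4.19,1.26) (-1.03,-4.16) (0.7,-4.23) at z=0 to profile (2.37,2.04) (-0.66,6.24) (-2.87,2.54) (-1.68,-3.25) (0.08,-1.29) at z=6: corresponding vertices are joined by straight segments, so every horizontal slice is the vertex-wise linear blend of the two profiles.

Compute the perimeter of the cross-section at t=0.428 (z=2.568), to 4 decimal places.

Perimeter at t=0.428: 23.2408

Cross-section at t=0.428: each vertex is (1-t)·p0[i] + t·p1[i].
  v1: (1-0.428)·(4.75,0.4) + 0.428·(2.37,2.04) = (3.7314,1.1019)
  v2: (1-0.428)·(-0.2,3.85) + 0.428·(-0.66,6.24) = (-0.3969,4.8729)
  v3: (1-0.428)·(-4.19,1.26) + 0.428·(-2.87,2.54) = (-3.6250,1.8078)
  v4: (1-0.428)·(-1.03,-4.16) + 0.428·(-1.68,-3.25) = (-1.3082,-3.7705)
  v5: (1-0.428)·(0.7,-4.23) + 0.428·(0.08,-1.29) = (0.4346,-2.9717)
Perimeter = Σ |v_{i+1} − v_i|:
  edge 1→2: √(-4.1282² + 3.7710²) = 5.5913 (running 5.5913)
  edge 2→3: √(-3.2282² + -3.0651²) = 4.4515 (running 10.0428)
  edge 3→4: √(2.3168² + -5.5784²) = 6.0404 (running 16.0832)
  edge 4→5: √(1.7428² + 0.7988²) = 1.9172 (running 18.0003)
  edge 5→1: √(3.2967² + 4.0736²) = 5.2405 (running 23.2408)
Perimeter = 23.2408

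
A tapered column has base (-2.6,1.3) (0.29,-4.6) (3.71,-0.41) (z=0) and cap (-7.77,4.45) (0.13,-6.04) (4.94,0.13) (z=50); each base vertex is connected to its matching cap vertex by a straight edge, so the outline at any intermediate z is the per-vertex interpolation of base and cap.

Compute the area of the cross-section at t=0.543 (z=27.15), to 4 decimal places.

Cross-section at t=0.543: each vertex is (1-t)·p0[i] + t·p1[i].
  v1: (1-0.543)·(-2.6,1.3) + 0.543·(-7.77,4.45) = (-5.4073,3.0105)
  v2: (1-0.543)·(0.29,-4.6) + 0.543·(0.13,-6.04) = (0.2031,-5.3819)
  v3: (1-0.543)·(3.71,-0.41) + 0.543·(4.94,0.13) = (4.3779,-0.1168)
Shoelace sum Σ(x_i·y_{i+1} − x_{i+1}·y_i):
  i=1: -5.4073·-5.3819 − 0.2031·3.0105 = +28.4902 (running +28.4902)
  i=2: 0.2031·-0.1168 − 4.3779·-5.3819 = +23.5377 (running +52.0280)
  i=3: 4.3779·3.0105 − -5.4073·-0.1168 = +12.5480 (running +64.5759)
Area = |Σ|/2 = |64.5759|/2 = 32.2880

Area at t=0.543: 32.2880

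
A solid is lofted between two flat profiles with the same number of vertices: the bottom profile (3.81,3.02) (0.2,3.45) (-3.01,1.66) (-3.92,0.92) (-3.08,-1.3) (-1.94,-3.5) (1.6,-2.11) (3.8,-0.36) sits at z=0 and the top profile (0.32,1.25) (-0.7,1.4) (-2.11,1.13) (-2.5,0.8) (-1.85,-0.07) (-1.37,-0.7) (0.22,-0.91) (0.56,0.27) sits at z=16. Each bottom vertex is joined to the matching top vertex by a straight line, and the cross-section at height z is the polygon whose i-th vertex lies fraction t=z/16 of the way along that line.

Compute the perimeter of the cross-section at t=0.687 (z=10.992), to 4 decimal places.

Perimeter at t=0.687: 13.0631

Cross-section at t=0.687: each vertex is (1-t)·p0[i] + t·p1[i].
  v1: (1-0.687)·(3.81,3.02) + 0.687·(0.32,1.25) = (1.4124,1.8040)
  v2: (1-0.687)·(0.2,3.45) + 0.687·(-0.7,1.4) = (-0.4183,2.0416)
  v3: (1-0.687)·(-3.01,1.66) + 0.687·(-2.11,1.13) = (-2.3917,1.2959)
  v4: (1-0.687)·(-3.92,0.92) + 0.687·(-2.5,0.8) = (-2.9445,0.8376)
  v5: (1-0.687)·(-3.08,-1.3) + 0.687·(-1.85,-0.07) = (-2.2350,-0.4550)
  v6: (1-0.687)·(-1.94,-3.5) + 0.687·(-1.37,-0.7) = (-1.5484,-1.5764)
  v7: (1-0.687)·(1.6,-2.11) + 0.687·(0.22,-0.91) = (0.6519,-1.2856)
  v8: (1-0.687)·(3.8,-0.36) + 0.687·(0.56,0.27) = (1.5741,0.0728)
Perimeter = Σ |v_{i+1} − v_i|:
  edge 1→2: √(-1.8307² + 0.2376²) = 1.8460 (running 1.8460)
  edge 2→3: √(-1.9734² + -0.7458²) = 2.1096 (running 3.9556)
  edge 3→4: √(-0.5528² + -0.4583²) = 0.7181 (running 4.6737)
  edge 4→5: √(0.7095² + -1.2926²) = 1.4745 (running 6.1482)
  edge 5→6: √(0.6866² + -1.1214²) = 1.3149 (running 7.4631)
  edge 6→7: √(2.2004² + 0.2908²) = 2.2195 (running 9.6825)
  edge 7→8: √(0.9222² + 1.3584²) = 1.6419 (running 11.3244)
  edge 8→1: √(-0.1617² + 1.7312²) = 1.7387 (running 13.0631)
Perimeter = 13.0631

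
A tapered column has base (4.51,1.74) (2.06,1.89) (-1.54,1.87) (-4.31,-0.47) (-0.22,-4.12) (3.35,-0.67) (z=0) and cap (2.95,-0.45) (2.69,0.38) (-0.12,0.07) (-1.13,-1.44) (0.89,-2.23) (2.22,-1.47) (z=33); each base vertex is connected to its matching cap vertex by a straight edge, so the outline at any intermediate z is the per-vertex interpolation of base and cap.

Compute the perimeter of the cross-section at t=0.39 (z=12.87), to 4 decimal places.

Perimeter at t=0.39: 17.7159

Cross-section at t=0.39: each vertex is (1-t)·p0[i] + t·p1[i].
  v1: (1-0.39)·(4.51,1.74) + 0.39·(2.95,-0.45) = (3.9016,0.8859)
  v2: (1-0.39)·(2.06,1.89) + 0.39·(2.69,0.38) = (2.3057,1.3011)
  v3: (1-0.39)·(-1.54,1.87) + 0.39·(-0.12,0.07) = (-0.9862,1.1680)
  v4: (1-0.39)·(-4.31,-0.47) + 0.39·(-1.13,-1.44) = (-3.0698,-0.8483)
  v5: (1-0.39)·(-0.22,-4.12) + 0.39·(0.89,-2.23) = (0.2129,-3.3829)
  v6: (1-0.39)·(3.35,-0.67) + 0.39·(2.22,-1.47) = (2.9093,-0.9820)
Perimeter = Σ |v_{i+1} − v_i|:
  edge 1→2: √(-1.5959² + 0.4152²) = 1.6490 (running 1.6490)
  edge 2→3: √(-3.2919² + -0.1331²) = 3.2946 (running 4.9436)
  edge 3→4: √(-2.0836² + -2.0163²) = 2.8995 (running 7.8431)
  edge 4→5: √(3.2827² + -2.5346²) = 4.1473 (running 11.9904)
  edge 5→6: √(2.6964² + 2.4009²) = 3.6104 (running 15.6008)
  edge 6→1: √(0.9923² + 1.8679²) = 2.1151 (running 17.7159)
Perimeter = 17.7159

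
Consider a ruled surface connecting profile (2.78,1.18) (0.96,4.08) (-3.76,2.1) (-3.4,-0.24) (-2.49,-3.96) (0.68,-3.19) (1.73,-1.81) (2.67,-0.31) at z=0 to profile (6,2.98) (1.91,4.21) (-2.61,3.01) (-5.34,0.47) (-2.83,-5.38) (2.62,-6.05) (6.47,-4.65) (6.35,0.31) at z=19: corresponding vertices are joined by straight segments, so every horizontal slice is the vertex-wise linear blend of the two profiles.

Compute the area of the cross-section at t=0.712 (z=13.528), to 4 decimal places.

Area at t=0.712: 73.6814

Cross-section at t=0.712: each vertex is (1-t)·p0[i] + t·p1[i].
  v1: (1-0.712)·(2.78,1.18) + 0.712·(6,2.98) = (5.0726,2.4616)
  v2: (1-0.712)·(0.96,4.08) + 0.712·(1.91,4.21) = (1.6364,4.1726)
  v3: (1-0.712)·(-3.76,2.1) + 0.712·(-2.61,3.01) = (-2.9412,2.7479)
  v4: (1-0.712)·(-3.4,-0.24) + 0.712·(-5.34,0.47) = (-4.7813,0.2655)
  v5: (1-0.712)·(-2.49,-3.96) + 0.712·(-2.83,-5.38) = (-2.7321,-4.9710)
  v6: (1-0.712)·(0.68,-3.19) + 0.712·(2.62,-6.05) = (2.0613,-5.2263)
  v7: (1-0.712)·(1.73,-1.81) + 0.712·(6.47,-4.65) = (5.1049,-3.8321)
  v8: (1-0.712)·(2.67,-0.31) + 0.712·(6.35,0.31) = (5.2902,0.1314)
Shoelace sum Σ(x_i·y_{i+1} − x_{i+1}·y_i):
  i=1: 5.0726·4.1726 − 1.6364·2.4616 = +17.1377 (running +17.1377)
  i=2: 1.6364·2.7479 − -2.9412·4.1726 = +16.7690 (running +33.9068)
  i=3: -2.9412·0.2655 − -4.7813·2.7479 = +12.3576 (running +46.2644)
  i=4: -4.7813·-4.9710 − -2.7321·0.2655 = +24.4934 (running +70.7577)
  i=5: -2.7321·-5.2263 − 2.0613·-4.9710 = +24.5254 (running +95.2832)
  i=6: 2.0613·-3.8321 − 5.1049·-5.2263 = +18.7807 (running +114.0639)
  i=7: 5.1049·0.1314 − 5.2902·-3.8321 = +20.9433 (running +135.0072)
  i=8: 5.2902·2.4616 − 5.0726·0.1314 = +12.3555 (running +147.3627)
Area = |Σ|/2 = |147.3627|/2 = 73.6814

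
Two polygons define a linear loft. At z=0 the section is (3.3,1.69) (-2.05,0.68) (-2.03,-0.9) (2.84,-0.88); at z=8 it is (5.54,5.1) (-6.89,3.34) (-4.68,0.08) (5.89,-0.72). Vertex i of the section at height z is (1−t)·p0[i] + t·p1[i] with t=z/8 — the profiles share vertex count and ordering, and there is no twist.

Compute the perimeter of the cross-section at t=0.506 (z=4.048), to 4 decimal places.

Cross-section at t=0.506: each vertex is (1-t)·p0[i] + t·p1[i].
  v1: (1-0.506)·(3.3,1.69) + 0.506·(5.54,5.1) = (4.4334,3.4155)
  v2: (1-0.506)·(-2.05,0.68) + 0.506·(-6.89,3.34) = (-4.4990,2.0260)
  v3: (1-0.506)·(-2.03,-0.9) + 0.506·(-4.68,0.08) = (-3.3709,-0.4041)
  v4: (1-0.506)·(2.84,-0.88) + 0.506·(5.89,-0.72) = (4.3833,-0.7990)
Perimeter = Σ |v_{i+1} − v_i|:
  edge 1→2: √(-8.9325² + -1.3895²) = 9.0399 (running 9.0399)
  edge 2→3: √(1.1281² + -2.4301²) = 2.6792 (running 11.7191)
  edge 3→4: √(7.7542² + -0.3949²) = 7.7643 (running 19.4833)
  edge 4→1: √(0.0501² + 4.2145²) = 4.2148 (running 23.6981)
Perimeter = 23.6981

Perimeter at t=0.506: 23.6981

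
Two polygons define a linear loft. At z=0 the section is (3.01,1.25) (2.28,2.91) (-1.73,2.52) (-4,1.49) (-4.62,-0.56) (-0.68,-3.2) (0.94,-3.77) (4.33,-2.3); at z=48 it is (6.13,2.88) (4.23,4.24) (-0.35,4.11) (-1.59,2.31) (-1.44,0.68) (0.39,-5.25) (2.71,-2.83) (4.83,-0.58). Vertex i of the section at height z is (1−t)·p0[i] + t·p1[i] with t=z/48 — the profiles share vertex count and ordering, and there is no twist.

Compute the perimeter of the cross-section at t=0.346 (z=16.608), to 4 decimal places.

Perimeter at t=0.346: 24.2380

Cross-section at t=0.346: each vertex is (1-t)·p0[i] + t·p1[i].
  v1: (1-0.346)·(3.01,1.25) + 0.346·(6.13,2.88) = (4.0895,1.8140)
  v2: (1-0.346)·(2.28,2.91) + 0.346·(4.23,4.24) = (2.9547,3.3702)
  v3: (1-0.346)·(-1.73,2.52) + 0.346·(-0.35,4.11) = (-1.2525,3.0701)
  v4: (1-0.346)·(-4,1.49) + 0.346·(-1.59,2.31) = (-3.1661,1.7737)
  v5: (1-0.346)·(-4.62,-0.56) + 0.346·(-1.44,0.68) = (-3.5197,-0.1310)
  v6: (1-0.346)·(-0.68,-3.2) + 0.346·(0.39,-5.25) = (-0.3098,-3.9093)
  v7: (1-0.346)·(0.94,-3.77) + 0.346·(2.71,-2.83) = (1.5524,-3.4448)
  v8: (1-0.346)·(4.33,-2.3) + 0.346·(4.83,-0.58) = (4.5030,-1.7049)
Perimeter = Σ |v_{i+1} − v_i|:
  edge 1→2: √(-1.1348² + 1.5562²) = 1.9260 (running 1.9260)
  edge 2→3: √(-4.2072² + -0.3000²) = 4.2179 (running 6.1439)
  edge 3→4: √(-1.9136² + -1.2964²) = 2.3114 (running 8.4553)
  edge 4→5: √(-0.3536² + -1.9047²) = 1.9372 (running 10.3926)
  edge 5→6: √(3.2099² + -3.7783²) = 4.9578 (running 15.3503)
  edge 6→7: √(1.8622² + 0.4645²) = 1.9193 (running 17.2696)
  edge 7→8: √(2.9506² + 1.7399²) = 3.4254 (running 20.6950)
  edge 8→1: √(-0.4135² + 3.5189²) = 3.5431 (running 24.2380)
Perimeter = 24.2380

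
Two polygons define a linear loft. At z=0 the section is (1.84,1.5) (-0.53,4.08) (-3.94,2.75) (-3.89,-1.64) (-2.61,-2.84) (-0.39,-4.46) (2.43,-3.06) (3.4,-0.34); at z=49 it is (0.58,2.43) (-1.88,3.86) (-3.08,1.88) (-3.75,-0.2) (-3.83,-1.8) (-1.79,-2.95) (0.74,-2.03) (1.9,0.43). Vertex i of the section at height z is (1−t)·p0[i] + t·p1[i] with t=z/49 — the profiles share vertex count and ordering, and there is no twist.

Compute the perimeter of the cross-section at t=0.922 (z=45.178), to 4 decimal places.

Perimeter at t=0.922: 19.3910

Cross-section at t=0.922: each vertex is (1-t)·p0[i] + t·p1[i].
  v1: (1-0.922)·(1.84,1.5) + 0.922·(0.58,2.43) = (0.6783,2.3575)
  v2: (1-0.922)·(-0.53,4.08) + 0.922·(-1.88,3.86) = (-1.7747,3.8772)
  v3: (1-0.922)·(-3.94,2.75) + 0.922·(-3.08,1.88) = (-3.1471,1.9479)
  v4: (1-0.922)·(-3.89,-1.64) + 0.922·(-3.75,-0.2) = (-3.7609,-0.3123)
  v5: (1-0.922)·(-2.61,-2.84) + 0.922·(-3.83,-1.8) = (-3.7348,-1.8811)
  v6: (1-0.922)·(-0.39,-4.46) + 0.922·(-1.79,-2.95) = (-1.6808,-3.0678)
  v7: (1-0.922)·(2.43,-3.06) + 0.922·(0.74,-2.03) = (0.8718,-2.1103)
  v8: (1-0.922)·(3.4,-0.34) + 0.922·(1.9,0.43) = (2.0170,0.3699)
Perimeter = Σ |v_{i+1} − v_i|:
  edge 1→2: √(-2.4530² + 1.5197²) = 2.8856 (running 2.8856)
  edge 2→3: √(-1.3724² + -1.9293²) = 2.3676 (running 5.2532)
  edge 3→4: √(-0.6138² + -2.2602²) = 2.3421 (running 7.5953)
  edge 4→5: √(0.0261² + -1.5688²) = 1.5690 (running 9.1643)
  edge 5→6: √(2.0540² + -1.1867²) = 2.3722 (running 11.5365)
  edge 6→7: √(2.5526² + 0.9574²) = 2.7263 (running 14.2627)
  edge 7→8: √(1.1452² + 2.4803²) = 2.7319 (running 16.9946)
  edge 8→1: √(-1.3387² + 1.9875²) = 2.3963 (running 19.3910)
Perimeter = 19.3910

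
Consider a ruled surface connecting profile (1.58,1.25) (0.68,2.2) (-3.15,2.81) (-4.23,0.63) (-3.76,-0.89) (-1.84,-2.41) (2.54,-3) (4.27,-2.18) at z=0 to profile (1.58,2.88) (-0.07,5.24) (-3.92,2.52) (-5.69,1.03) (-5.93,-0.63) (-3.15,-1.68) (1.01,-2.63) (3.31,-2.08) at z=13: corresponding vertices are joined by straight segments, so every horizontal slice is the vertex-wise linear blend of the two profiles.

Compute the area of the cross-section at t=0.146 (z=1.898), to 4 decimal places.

Cross-section at t=0.146: each vertex is (1-t)·p0[i] + t·p1[i].
  v1: (1-0.146)·(1.58,1.25) + 0.146·(1.58,2.88) = (1.5800,1.4880)
  v2: (1-0.146)·(0.68,2.2) + 0.146·(-0.07,5.24) = (0.5705,2.6438)
  v3: (1-0.146)·(-3.15,2.81) + 0.146·(-3.92,2.52) = (-3.2624,2.7677)
  v4: (1-0.146)·(-4.23,0.63) + 0.146·(-5.69,1.03) = (-4.4432,0.6884)
  v5: (1-0.146)·(-3.76,-0.89) + 0.146·(-5.93,-0.63) = (-4.0768,-0.8520)
  v6: (1-0.146)·(-1.84,-2.41) + 0.146·(-3.15,-1.68) = (-2.0313,-2.3034)
  v7: (1-0.146)·(2.54,-3) + 0.146·(1.01,-2.63) = (2.3166,-2.9460)
  v8: (1-0.146)·(4.27,-2.18) + 0.146·(3.31,-2.08) = (4.1298,-2.1654)
Shoelace sum Σ(x_i·y_{i+1} − x_{i+1}·y_i):
  i=1: 1.5800·2.6438 − 0.5705·1.4880 = +3.3284 (running +3.3284)
  i=2: 0.5705·2.7677 − -3.2624·2.6438 = +10.2043 (running +13.5326)
  i=3: -3.2624·0.6884 − -4.4432·2.7677 = +10.0513 (running +23.5839)
  i=4: -4.4432·-0.8520 − -4.0768·0.6884 = +6.5922 (running +30.1762)
  i=5: -4.0768·-2.3034 − -2.0313·-0.8520 = +7.6599 (running +37.8361)
  i=6: -2.0313·-2.9460 − 2.3166·-2.3034 = +11.3202 (running +49.1563)
  i=7: 2.3166·-2.1654 − 4.1298·-2.9460 = +7.1500 (running +56.3063)
  i=8: 4.1298·1.4880 − 1.5800·-2.1654 = +9.5665 (running +65.8728)
Area = |Σ|/2 = |65.8728|/2 = 32.9364

Area at t=0.146: 32.9364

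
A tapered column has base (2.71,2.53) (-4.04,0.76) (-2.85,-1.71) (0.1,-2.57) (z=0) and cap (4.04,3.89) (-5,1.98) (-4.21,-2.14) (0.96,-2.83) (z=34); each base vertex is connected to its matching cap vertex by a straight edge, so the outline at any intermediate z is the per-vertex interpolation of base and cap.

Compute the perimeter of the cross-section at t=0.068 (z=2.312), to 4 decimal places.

Cross-section at t=0.068: each vertex is (1-t)·p0[i] + t·p1[i].
  v1: (1-0.068)·(2.71,2.53) + 0.068·(4.04,3.89) = (2.8004,2.6225)
  v2: (1-0.068)·(-4.04,0.76) + 0.068·(-5,1.98) = (-4.1053,0.8430)
  v3: (1-0.068)·(-2.85,-1.71) + 0.068·(-4.21,-2.14) = (-2.9425,-1.7392)
  v4: (1-0.068)·(0.1,-2.57) + 0.068·(0.96,-2.83) = (0.1585,-2.5877)
Perimeter = Σ |v_{i+1} − v_i|:
  edge 1→2: √(-6.9057² + -1.7795²) = 7.1313 (running 7.1313)
  edge 2→3: √(1.1628² + -2.5822²) = 2.8319 (running 9.9633)
  edge 3→4: √(3.1010² + -0.8484²) = 3.2149 (running 13.1782)
  edge 4→1: √(2.6420² + 5.2102²) = 5.8417 (running 19.0199)
Perimeter = 19.0199

Perimeter at t=0.068: 19.0199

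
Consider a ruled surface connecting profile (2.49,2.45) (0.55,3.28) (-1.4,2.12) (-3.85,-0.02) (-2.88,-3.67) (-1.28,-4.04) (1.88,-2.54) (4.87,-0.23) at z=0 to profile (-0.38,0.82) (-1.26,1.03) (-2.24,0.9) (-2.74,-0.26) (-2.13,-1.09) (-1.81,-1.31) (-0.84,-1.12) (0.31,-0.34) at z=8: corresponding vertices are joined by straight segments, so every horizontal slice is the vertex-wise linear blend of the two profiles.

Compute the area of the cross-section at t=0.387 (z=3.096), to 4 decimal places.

Area at t=0.387: 21.6728

Cross-section at t=0.387: each vertex is (1-t)·p0[i] + t·p1[i].
  v1: (1-0.387)·(2.49,2.45) + 0.387·(-0.38,0.82) = (1.3793,1.8192)
  v2: (1-0.387)·(0.55,3.28) + 0.387·(-1.26,1.03) = (-0.1505,2.4093)
  v3: (1-0.387)·(-1.4,2.12) + 0.387·(-2.24,0.9) = (-1.7251,1.6479)
  v4: (1-0.387)·(-3.85,-0.02) + 0.387·(-2.74,-0.26) = (-3.4204,-0.1129)
  v5: (1-0.387)·(-2.88,-3.67) + 0.387·(-2.13,-1.09) = (-2.5897,-2.6715)
  v6: (1-0.387)·(-1.28,-4.04) + 0.387·(-1.81,-1.31) = (-1.4851,-2.9835)
  v7: (1-0.387)·(1.88,-2.54) + 0.387·(-0.84,-1.12) = (0.8274,-1.9905)
  v8: (1-0.387)·(4.87,-0.23) + 0.387·(0.31,-0.34) = (3.1053,-0.2726)
Shoelace sum Σ(x_i·y_{i+1} − x_{i+1}·y_i):
  i=1: 1.3793·2.4093 − -0.1505·1.8192 = +3.5968 (running +3.5968)
  i=2: -0.1505·1.6479 − -1.7251·2.4093 = +3.9082 (running +7.5050)
  i=3: -1.7251·-0.1129 − -3.4204·1.6479 = +5.8311 (running +13.3361)
  i=4: -3.4204·-2.6715 − -2.5897·-0.1129 = +8.8455 (running +22.1816)
  i=5: -2.5897·-2.9835 − -1.4851·-2.6715 = +3.7590 (running +25.9406)
  i=6: -1.4851·-1.9905 − 0.8274·-2.9835 = +5.4245 (running +31.3651)
  i=7: 0.8274·-0.2726 − 3.1053·-1.9905 = +5.9554 (running +37.3205)
  i=8: 3.1053·1.8192 − 1.3793·-0.2726 = +6.0251 (running +43.3455)
Area = |Σ|/2 = |43.3455|/2 = 21.6728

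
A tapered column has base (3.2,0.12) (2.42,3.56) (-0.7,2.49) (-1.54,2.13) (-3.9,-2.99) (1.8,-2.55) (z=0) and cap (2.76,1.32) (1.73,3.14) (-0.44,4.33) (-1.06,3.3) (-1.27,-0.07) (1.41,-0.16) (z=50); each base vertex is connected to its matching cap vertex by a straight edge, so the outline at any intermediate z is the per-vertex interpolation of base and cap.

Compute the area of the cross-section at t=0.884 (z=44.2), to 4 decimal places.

Cross-section at t=0.884: each vertex is (1-t)·p0[i] + t·p1[i].
  v1: (1-0.884)·(3.2,0.12) + 0.884·(2.76,1.32) = (2.8110,1.1808)
  v2: (1-0.884)·(2.42,3.56) + 0.884·(1.73,3.14) = (1.8100,3.1887)
  v3: (1-0.884)·(-0.7,2.49) + 0.884·(-0.44,4.33) = (-0.4702,4.1166)
  v4: (1-0.884)·(-1.54,2.13) + 0.884·(-1.06,3.3) = (-1.1157,3.1643)
  v5: (1-0.884)·(-3.9,-2.99) + 0.884·(-1.27,-0.07) = (-1.5751,-0.4087)
  v6: (1-0.884)·(1.8,-2.55) + 0.884·(1.41,-0.16) = (1.4552,-0.4372)
Shoelace sum Σ(x_i·y_{i+1} − x_{i+1}·y_i):
  i=1: 2.8110·3.1887 − 1.8100·1.1808 = +6.8263 (running +6.8263)
  i=2: 1.8100·4.1166 − -0.4702·3.1887 = +8.9503 (running +15.7767)
  i=3: -0.4702·3.1643 − -1.1157·4.1166 = +3.1050 (running +18.8817)
  i=4: -1.1157·-0.4087 − -1.5751·3.1643 = +5.4400 (running +24.3217)
  i=5: -1.5751·-0.4372 − 1.4552·-0.4087 = +1.2835 (running +25.6052)
  i=6: 1.4552·1.1808 − 2.8110·-0.4372 = +2.9474 (running +28.5526)
Area = |Σ|/2 = |28.5526|/2 = 14.2763

Area at t=0.884: 14.2763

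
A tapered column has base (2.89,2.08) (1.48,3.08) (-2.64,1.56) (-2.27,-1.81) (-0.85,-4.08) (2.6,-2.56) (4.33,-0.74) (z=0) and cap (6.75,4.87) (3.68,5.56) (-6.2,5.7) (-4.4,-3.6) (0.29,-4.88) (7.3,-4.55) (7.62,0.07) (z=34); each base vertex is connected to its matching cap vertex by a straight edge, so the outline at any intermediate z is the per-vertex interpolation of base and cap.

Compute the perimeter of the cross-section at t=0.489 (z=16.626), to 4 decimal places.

Perimeter at t=0.489: 31.8107

Cross-section at t=0.489: each vertex is (1-t)·p0[i] + t·p1[i].
  v1: (1-0.489)·(2.89,2.08) + 0.489·(6.75,4.87) = (4.7775,3.4443)
  v2: (1-0.489)·(1.48,3.08) + 0.489·(3.68,5.56) = (2.5558,4.2927)
  v3: (1-0.489)·(-2.64,1.56) + 0.489·(-6.2,5.7) = (-4.3808,3.5845)
  v4: (1-0.489)·(-2.27,-1.81) + 0.489·(-4.4,-3.6) = (-3.3116,-2.6853)
  v5: (1-0.489)·(-0.85,-4.08) + 0.489·(0.29,-4.88) = (-0.2925,-4.4712)
  v6: (1-0.489)·(2.6,-2.56) + 0.489·(7.3,-4.55) = (4.8983,-3.5331)
  v7: (1-0.489)·(4.33,-0.74) + 0.489·(7.62,0.07) = (5.9388,-0.3439)
Perimeter = Σ |v_{i+1} − v_i|:
  edge 1→2: √(-2.2217² + 0.8484²) = 2.3782 (running 2.3782)
  edge 2→3: √(-6.9366² + -0.7083²) = 6.9727 (running 9.3509)
  edge 3→4: √(1.0693² + -6.2698²) = 6.3603 (running 15.7112)
  edge 4→5: √(3.0190² + -1.7859²) = 3.5077 (running 19.2189)
  edge 5→6: √(5.1908² + 0.9381²) = 5.2749 (running 24.4938)
  edge 6→7: √(1.0405² + 3.1892²) = 3.3546 (running 27.8485)
  edge 7→1: √(-1.1613² + 3.7882²) = 3.9622 (running 31.8107)
Perimeter = 31.8107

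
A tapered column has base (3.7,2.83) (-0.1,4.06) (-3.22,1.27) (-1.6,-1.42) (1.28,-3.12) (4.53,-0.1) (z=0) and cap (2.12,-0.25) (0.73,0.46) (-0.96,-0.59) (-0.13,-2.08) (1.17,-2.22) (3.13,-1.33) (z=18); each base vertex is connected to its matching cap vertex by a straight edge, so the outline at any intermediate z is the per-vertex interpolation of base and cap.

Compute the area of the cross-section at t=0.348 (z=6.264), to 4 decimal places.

Area at t=0.348: 22.3594

Cross-section at t=0.348: each vertex is (1-t)·p0[i] + t·p1[i].
  v1: (1-0.348)·(3.7,2.83) + 0.348·(2.12,-0.25) = (3.1502,1.7582)
  v2: (1-0.348)·(-0.1,4.06) + 0.348·(0.73,0.46) = (0.1888,2.8072)
  v3: (1-0.348)·(-3.22,1.27) + 0.348·(-0.96,-0.59) = (-2.4335,0.6227)
  v4: (1-0.348)·(-1.6,-1.42) + 0.348·(-0.13,-2.08) = (-1.0884,-1.6497)
  v5: (1-0.348)·(1.28,-3.12) + 0.348·(1.17,-2.22) = (1.2417,-2.8068)
  v6: (1-0.348)·(4.53,-0.1) + 0.348·(3.13,-1.33) = (4.0428,-0.5280)
Shoelace sum Σ(x_i·y_{i+1} − x_{i+1}·y_i):
  i=1: 3.1502·2.8072 − 0.1888·1.7582 = +8.5111 (running +8.5111)
  i=2: 0.1888·0.6227 − -2.4335·2.8072 = +6.9490 (running +15.4601)
  i=3: -2.4335·-1.6497 − -1.0884·0.6227 = +4.6923 (running +20.1524)
  i=4: -1.0884·-2.8068 − 1.2417·-1.6497 = +5.1035 (running +25.2559)
  i=5: 1.2417·-0.5280 − 4.0428·-2.8068 = +10.6917 (running +35.9475)
  i=6: 4.0428·1.7582 − 3.1502·-0.5280 = +8.7713 (running +44.7188)
Area = |Σ|/2 = |44.7188|/2 = 22.3594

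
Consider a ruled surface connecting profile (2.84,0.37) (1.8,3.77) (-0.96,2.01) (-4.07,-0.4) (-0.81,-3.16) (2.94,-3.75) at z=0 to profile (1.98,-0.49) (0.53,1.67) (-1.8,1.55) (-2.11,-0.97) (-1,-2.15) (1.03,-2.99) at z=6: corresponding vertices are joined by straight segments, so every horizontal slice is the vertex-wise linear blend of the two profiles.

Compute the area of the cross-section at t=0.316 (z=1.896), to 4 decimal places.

Area at t=0.316: 24.8166

Cross-section at t=0.316: each vertex is (1-t)·p0[i] + t·p1[i].
  v1: (1-0.316)·(2.84,0.37) + 0.316·(1.98,-0.49) = (2.5682,0.0982)
  v2: (1-0.316)·(1.8,3.77) + 0.316·(0.53,1.67) = (1.3987,3.1064)
  v3: (1-0.316)·(-0.96,2.01) + 0.316·(-1.8,1.55) = (-1.2254,1.8646)
  v4: (1-0.316)·(-4.07,-0.4) + 0.316·(-2.11,-0.97) = (-3.4506,-0.5801)
  v5: (1-0.316)·(-0.81,-3.16) + 0.316·(-1,-2.15) = (-0.8700,-2.8408)
  v6: (1-0.316)·(2.94,-3.75) + 0.316·(1.03,-2.99) = (2.3364,-3.5098)
Shoelace sum Σ(x_i·y_{i+1} − x_{i+1}·y_i):
  i=1: 2.5682·3.1064 − 1.3987·0.0982 = +7.8406 (running +7.8406)
  i=2: 1.3987·1.8646 − -1.2254·3.1064 = +6.4147 (running +14.2553)
  i=3: -1.2254·-0.5801 − -3.4506·1.8646 = +7.1451 (running +21.4004)
  i=4: -3.4506·-2.8408 − -0.8700·-0.5801 = +9.2980 (running +30.6984)
  i=5: -0.8700·-3.5098 − 2.3364·-2.8408 = +9.6912 (running +40.3896)
  i=6: 2.3364·0.0982 − 2.5682·-3.5098 = +9.2436 (running +49.6332)
Area = |Σ|/2 = |49.6332|/2 = 24.8166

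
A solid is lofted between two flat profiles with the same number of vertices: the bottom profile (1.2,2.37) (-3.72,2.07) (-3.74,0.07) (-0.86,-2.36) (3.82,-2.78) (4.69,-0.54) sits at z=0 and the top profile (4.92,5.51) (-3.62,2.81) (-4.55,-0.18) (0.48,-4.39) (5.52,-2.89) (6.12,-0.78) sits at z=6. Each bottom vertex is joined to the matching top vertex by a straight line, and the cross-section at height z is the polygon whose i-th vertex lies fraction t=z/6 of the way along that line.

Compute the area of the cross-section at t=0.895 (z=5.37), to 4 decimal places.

Area at t=0.895: 65.7363

Cross-section at t=0.895: each vertex is (1-t)·p0[i] + t·p1[i].
  v1: (1-0.895)·(1.2,2.37) + 0.895·(4.92,5.51) = (4.5294,5.1803)
  v2: (1-0.895)·(-3.72,2.07) + 0.895·(-3.62,2.81) = (-3.6305,2.7323)
  v3: (1-0.895)·(-3.74,0.07) + 0.895·(-4.55,-0.18) = (-4.4649,-0.1537)
  v4: (1-0.895)·(-0.86,-2.36) + 0.895·(0.48,-4.39) = (0.3393,-4.1768)
  v5: (1-0.895)·(3.82,-2.78) + 0.895·(5.52,-2.89) = (5.3415,-2.8785)
  v6: (1-0.895)·(4.69,-0.54) + 0.895·(6.12,-0.78) = (5.9699,-0.7548)
Shoelace sum Σ(x_i·y_{i+1} − x_{i+1}·y_i):
  i=1: 4.5294·2.7323 − -3.6305·5.1803 = +31.1828 (running +31.1828)
  i=2: -3.6305·-0.1537 − -4.4649·2.7323 = +12.7578 (running +43.9405)
  i=3: -4.4649·-4.1768 − 0.3393·-0.1537 = +18.7016 (running +62.6421)
  i=4: 0.3393·-2.8785 − 5.3415·-4.1768 = +21.3340 (running +83.9761)
  i=5: 5.3415·-0.7548 − 5.9699·-2.8785 = +13.1522 (running +97.1283)
  i=6: 5.9699·5.1803 − 4.5294·-0.7548 = +34.3444 (running +131.4727)
Area = |Σ|/2 = |131.4727|/2 = 65.7363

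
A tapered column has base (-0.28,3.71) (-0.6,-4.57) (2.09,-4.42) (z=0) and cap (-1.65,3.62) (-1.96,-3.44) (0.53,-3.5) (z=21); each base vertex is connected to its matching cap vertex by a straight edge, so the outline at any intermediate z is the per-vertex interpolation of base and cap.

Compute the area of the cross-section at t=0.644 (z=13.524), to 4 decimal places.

Area at t=0.644: 9.5949

Cross-section at t=0.644: each vertex is (1-t)·p0[i] + t·p1[i].
  v1: (1-0.644)·(-0.28,3.71) + 0.644·(-1.65,3.62) = (-1.1623,3.6520)
  v2: (1-0.644)·(-0.6,-4.57) + 0.644·(-1.96,-3.44) = (-1.4758,-3.8423)
  v3: (1-0.644)·(2.09,-4.42) + 0.644·(0.53,-3.5) = (1.0854,-3.8275)
Shoelace sum Σ(x_i·y_{i+1} − x_{i+1}·y_i):
  i=1: -1.1623·-3.8423 − -1.4758·3.6520 = +9.8556 (running +9.8556)
  i=2: -1.4758·-3.8275 − 1.0854·-3.8423 = +9.8191 (running +19.6747)
  i=3: 1.0854·3.6520 − -1.1623·-3.8275 = -0.4849 (running +19.1898)
Area = |Σ|/2 = |19.1898|/2 = 9.5949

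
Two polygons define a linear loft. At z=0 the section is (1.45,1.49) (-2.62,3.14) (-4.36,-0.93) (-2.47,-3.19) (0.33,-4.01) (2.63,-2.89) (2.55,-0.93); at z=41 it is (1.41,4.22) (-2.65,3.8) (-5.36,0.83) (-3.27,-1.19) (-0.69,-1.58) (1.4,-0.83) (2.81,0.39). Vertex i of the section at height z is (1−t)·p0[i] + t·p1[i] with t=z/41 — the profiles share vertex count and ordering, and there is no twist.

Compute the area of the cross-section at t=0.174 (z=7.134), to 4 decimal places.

Cross-section at t=0.174: each vertex is (1-t)·p0[i] + t·p1[i].
  v1: (1-0.174)·(1.45,1.49) + 0.174·(1.41,4.22) = (1.4430,1.9650)
  v2: (1-0.174)·(-2.62,3.14) + 0.174·(-2.65,3.8) = (-2.6252,3.2548)
  v3: (1-0.174)·(-4.36,-0.93) + 0.174·(-5.36,0.83) = (-4.5340,-0.6238)
  v4: (1-0.174)·(-2.47,-3.19) + 0.174·(-3.27,-1.19) = (-2.6092,-2.8420)
  v5: (1-0.174)·(0.33,-4.01) + 0.174·(-0.69,-1.58) = (0.1525,-3.5872)
  v6: (1-0.174)·(2.63,-2.89) + 0.174·(1.4,-0.83) = (2.4160,-2.5316)
  v7: (1-0.174)·(2.55,-0.93) + 0.174·(2.81,0.39) = (2.5952,-0.7003)
Shoelace sum Σ(x_i·y_{i+1} − x_{i+1}·y_i):
  i=1: 1.4430·3.2548 − -2.6252·1.9650 = +9.8555 (running +9.8555)
  i=2: -2.6252·-0.6238 − -4.5340·3.2548 = +16.3950 (running +26.2504)
  i=3: -4.5340·-2.8420 − -2.6092·-0.6238 = +11.2581 (running +37.5085)
  i=4: -2.6092·-3.5872 − 0.1525·-2.8420 = +9.7931 (running +47.3017)
  i=5: 0.1525·-2.5316 − 2.4160·-3.5872 = +8.2804 (running +55.5821)
  i=6: 2.4160·-0.7003 − 2.5952·-2.5316 = +4.8780 (running +60.4602)
  i=7: 2.5952·1.9650 − 1.4430·-0.7003 = +6.1103 (running +66.5704)
Area = |Σ|/2 = |66.5704|/2 = 33.2852

Area at t=0.174: 33.2852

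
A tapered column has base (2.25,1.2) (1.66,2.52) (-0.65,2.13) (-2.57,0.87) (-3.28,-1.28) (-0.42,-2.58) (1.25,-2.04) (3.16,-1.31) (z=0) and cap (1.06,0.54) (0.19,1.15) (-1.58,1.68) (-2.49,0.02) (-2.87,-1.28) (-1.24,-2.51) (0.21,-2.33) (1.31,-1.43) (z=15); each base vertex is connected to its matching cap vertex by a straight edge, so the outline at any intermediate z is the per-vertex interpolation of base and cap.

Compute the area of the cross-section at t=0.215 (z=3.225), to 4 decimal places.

Area at t=0.215: 19.5201

Cross-section at t=0.215: each vertex is (1-t)·p0[i] + t·p1[i].
  v1: (1-0.215)·(2.25,1.2) + 0.215·(1.06,0.54) = (1.9942,1.0581)
  v2: (1-0.215)·(1.66,2.52) + 0.215·(0.19,1.15) = (1.3439,2.2255)
  v3: (1-0.215)·(-0.65,2.13) + 0.215·(-1.58,1.68) = (-0.8500,2.0332)
  v4: (1-0.215)·(-2.57,0.87) + 0.215·(-2.49,0.02) = (-2.5528,0.6873)
  v5: (1-0.215)·(-3.28,-1.28) + 0.215·(-2.87,-1.28) = (-3.1918,-1.2800)
  v6: (1-0.215)·(-0.42,-2.58) + 0.215·(-1.24,-2.51) = (-0.5963,-2.5650)
  v7: (1-0.215)·(1.25,-2.04) + 0.215·(0.21,-2.33) = (1.0264,-2.1024)
  v8: (1-0.215)·(3.16,-1.31) + 0.215·(1.31,-1.43) = (2.7623,-1.3358)
Shoelace sum Σ(x_i·y_{i+1} − x_{i+1}·y_i):
  i=1: 1.9942·2.2255 − 1.3439·1.0581 = +3.0158 (running +3.0158)
  i=2: 1.3439·2.0332 − -0.8500·2.2255 = +4.6241 (running +7.6400)
  i=3: -0.8500·0.6873 − -2.5528·2.0332 = +4.6064 (running +12.2463)
  i=4: -2.5528·-1.2800 − -3.1918·0.6873 = +5.4612 (running +17.7075)
  i=5: -3.1918·-2.5650 − -0.5963·-1.2800 = +7.4237 (running +25.1312)
  i=6: -0.5963·-2.1024 − 1.0264·-2.5650 = +3.8863 (running +29.0175)
  i=7: 1.0264·-1.3358 − 2.7623·-2.1024 = +4.4362 (running +33.4536)
  i=8: 2.7623·1.0581 − 1.9942·-1.3358 = +5.5865 (running +39.0401)
Area = |Σ|/2 = |39.0401|/2 = 19.5201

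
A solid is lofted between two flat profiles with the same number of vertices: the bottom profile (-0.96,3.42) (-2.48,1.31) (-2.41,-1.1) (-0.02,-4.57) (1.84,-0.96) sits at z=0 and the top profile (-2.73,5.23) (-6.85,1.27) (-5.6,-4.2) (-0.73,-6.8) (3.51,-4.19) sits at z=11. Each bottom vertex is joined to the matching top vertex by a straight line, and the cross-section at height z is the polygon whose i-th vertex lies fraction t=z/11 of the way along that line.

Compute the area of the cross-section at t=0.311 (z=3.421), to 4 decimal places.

Cross-section at t=0.311: each vertex is (1-t)·p0[i] + t·p1[i].
  v1: (1-0.311)·(-0.96,3.42) + 0.311·(-2.73,5.23) = (-1.5105,3.9829)
  v2: (1-0.311)·(-2.48,1.31) + 0.311·(-6.85,1.27) = (-3.8391,1.2976)
  v3: (1-0.311)·(-2.41,-1.1) + 0.311·(-5.6,-4.2) = (-3.4021,-2.0641)
  v4: (1-0.311)·(-0.02,-4.57) + 0.311·(-0.73,-6.8) = (-0.2408,-5.2635)
  v5: (1-0.311)·(1.84,-0.96) + 0.311·(3.51,-4.19) = (2.3594,-1.9645)
Shoelace sum Σ(x_i·y_{i+1} − x_{i+1}·y_i):
  i=1: -1.5105·1.2976 − -3.8391·3.9829 = +13.3307 (running +13.3307)
  i=2: -3.8391·-2.0641 − -3.4021·1.2976 = +12.3386 (running +25.6694)
  i=3: -3.4021·-5.2635 − -0.2408·-2.0641 = +17.4099 (running +43.0793)
  i=4: -0.2408·-1.9645 − 2.3594·-5.2635 = +12.8917 (running +55.9710)
  i=5: 2.3594·3.9829 − -1.5105·-1.9645 = +6.4298 (running +62.4008)
Area = |Σ|/2 = |62.4008|/2 = 31.2004

Area at t=0.311: 31.2004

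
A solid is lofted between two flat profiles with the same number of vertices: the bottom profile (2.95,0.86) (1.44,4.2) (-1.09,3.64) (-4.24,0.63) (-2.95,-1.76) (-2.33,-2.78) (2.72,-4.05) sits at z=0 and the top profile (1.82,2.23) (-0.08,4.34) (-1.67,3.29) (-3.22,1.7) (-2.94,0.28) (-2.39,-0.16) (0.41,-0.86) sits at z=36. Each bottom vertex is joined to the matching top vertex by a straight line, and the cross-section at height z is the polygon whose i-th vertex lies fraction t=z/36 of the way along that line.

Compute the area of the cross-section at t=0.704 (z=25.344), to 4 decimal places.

Area at t=0.704: 22.2721

Cross-section at t=0.704: each vertex is (1-t)·p0[i] + t·p1[i].
  v1: (1-0.704)·(2.95,0.86) + 0.704·(1.82,2.23) = (2.1545,1.8245)
  v2: (1-0.704)·(1.44,4.2) + 0.704·(-0.08,4.34) = (0.3699,4.2986)
  v3: (1-0.704)·(-1.09,3.64) + 0.704·(-1.67,3.29) = (-1.4983,3.3936)
  v4: (1-0.704)·(-4.24,0.63) + 0.704·(-3.22,1.7) = (-3.5219,1.3833)
  v5: (1-0.704)·(-2.95,-1.76) + 0.704·(-2.94,0.28) = (-2.9430,-0.3238)
  v6: (1-0.704)·(-2.33,-2.78) + 0.704·(-2.39,-0.16) = (-2.3722,-0.9355)
  v7: (1-0.704)·(2.72,-4.05) + 0.704·(0.41,-0.86) = (1.0938,-1.8042)
Shoelace sum Σ(x_i·y_{i+1} − x_{i+1}·y_i):
  i=1: 2.1545·4.2986 − 0.3699·1.8245 = +8.5862 (running +8.5862)
  i=2: 0.3699·3.3936 − -1.4983·4.2986 = +7.6960 (running +16.2822)
  i=3: -1.4983·1.3833 − -3.5219·3.3936 = +9.8794 (running +26.1616)
  i=4: -3.5219·-0.3238 − -2.9430·1.3833 = +5.2115 (running +31.3731)
  i=5: -2.9430·-0.9355 − -2.3722·-0.3238 = +1.9850 (running +33.3581)
  i=6: -2.3722·-1.8042 − 1.0938·-0.9355 = +5.3033 (running +38.6614)
  i=7: 1.0938·1.8245 − 2.1545·-1.8042 = +5.8827 (running +44.5441)
Area = |Σ|/2 = |44.5441|/2 = 22.2721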